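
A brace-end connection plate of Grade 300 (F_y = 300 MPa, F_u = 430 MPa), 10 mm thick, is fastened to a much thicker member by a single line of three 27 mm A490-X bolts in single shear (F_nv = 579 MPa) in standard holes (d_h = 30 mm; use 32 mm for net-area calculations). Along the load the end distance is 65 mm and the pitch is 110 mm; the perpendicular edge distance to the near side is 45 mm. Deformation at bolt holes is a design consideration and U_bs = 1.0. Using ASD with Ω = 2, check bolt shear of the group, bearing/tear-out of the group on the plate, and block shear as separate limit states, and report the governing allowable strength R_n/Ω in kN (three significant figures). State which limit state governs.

319 kN (block shear governs)

Bolt shear: A_b = π·27²/4 = 572.6 mm²; R_n = 579 × 572.6 × 3 × 1 / 1000 = 994.5 kN → 994.5 / 2 = 497 kN.
Bearing: edge l_c = 50, r_n = 258 kN; interior l_c = 80, r_n = 278.6 kN; R_n = 258 + 2·278.6 = 815.3 kN → 408 kN.
Block shear: A_gv = 2850, A_nv = 2050, A_nt = 290 mm²; R_n = min(0.6F_uA_nv, 0.6F_yA_gv) + U_bs·F_u·A_nt = 637.7 kN → 319 kN.
Block shear governs: 319 kN.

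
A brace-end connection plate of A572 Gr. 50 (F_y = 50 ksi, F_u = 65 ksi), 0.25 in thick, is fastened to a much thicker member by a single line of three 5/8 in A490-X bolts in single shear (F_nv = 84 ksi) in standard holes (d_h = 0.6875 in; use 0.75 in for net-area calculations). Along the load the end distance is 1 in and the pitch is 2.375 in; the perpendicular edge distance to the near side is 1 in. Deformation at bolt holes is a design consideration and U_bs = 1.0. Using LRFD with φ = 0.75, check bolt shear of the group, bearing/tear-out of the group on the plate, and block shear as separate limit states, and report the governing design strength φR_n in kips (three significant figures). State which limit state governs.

Bolt shear: A_b = π·0.625²/4 = 0.3068 in²; R_n = 84 × 0.3068 × 3 × 1 = 77.31 kips → 0.75 × 77.31 = 58 kips.
Bearing: edge l_c = 0.6562, r_n = 12.8 kips; interior l_c = 1.688, r_n = 24.38 kips; R_n = 12.8 + 2·24.38 = 61.55 kips → 46.2 kips.
Block shear: A_gv = 1.438, A_nv = 0.9688, A_nt = 0.1562 in²; R_n = min(0.6F_uA_nv, 0.6F_yA_gv) + U_bs·F_u·A_nt = 47.94 kips → 36 kips.
Block shear governs: 36 kips.

36 kips (block shear governs)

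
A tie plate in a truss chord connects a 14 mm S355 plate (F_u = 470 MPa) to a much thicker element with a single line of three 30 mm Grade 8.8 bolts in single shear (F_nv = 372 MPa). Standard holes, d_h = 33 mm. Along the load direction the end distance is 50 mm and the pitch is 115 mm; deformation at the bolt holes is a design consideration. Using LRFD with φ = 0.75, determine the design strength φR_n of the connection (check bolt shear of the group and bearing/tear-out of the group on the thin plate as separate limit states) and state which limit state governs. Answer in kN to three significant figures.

Bolt shear: A_b = π·30²/4 = 706.9 mm²; R_n = 372 × 706.9 × 3 × 1 / 1000 = 788.9 kN → 0.75 × 788.9 = 592 kN.
Bearing (1.2 l_c t F_u ≤ 2.4 d t F_u): upper limit = 2.4·30·14·470 / 1000 = 473.8 kN.
  Edge l_c = 50 − 33/2 = 33.5 → r_n = 264.5 kN; interior l_c = 115 − 33 = 82 → r_n = 473.8 kN.
  R_n,bearing = 1·264.5 + 2·473.8 = 1212 kN → 0.75 × 1212 = 909 kN.
Bolt shear governs: 592 kN.

592 kN (bolt shear governs)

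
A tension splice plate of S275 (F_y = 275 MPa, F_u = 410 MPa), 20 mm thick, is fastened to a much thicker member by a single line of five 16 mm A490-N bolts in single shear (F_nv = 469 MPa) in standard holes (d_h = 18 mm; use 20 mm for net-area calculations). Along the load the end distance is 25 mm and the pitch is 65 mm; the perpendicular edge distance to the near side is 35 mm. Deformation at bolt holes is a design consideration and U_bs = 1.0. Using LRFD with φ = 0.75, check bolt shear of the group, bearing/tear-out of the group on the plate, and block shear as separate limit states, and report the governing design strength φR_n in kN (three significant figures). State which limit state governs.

Bolt shear: A_b = π·16²/4 = 201.1 mm²; R_n = 469 × 201.1 × 5 × 1 / 1000 = 471.5 kN → 0.75 × 471.5 = 354 kN.
Bearing: edge l_c = 16, r_n = 157.4 kN; interior l_c = 47, r_n = 314.9 kN; R_n = 157.4 + 4·314.9 = 1417 kN → 1060 kN.
Block shear: A_gv = 5700, A_nv = 3900, A_nt = 500 mm²; R_n = min(0.6F_uA_nv, 0.6F_yA_gv) + U_bs·F_u·A_nt = 1146 kN → 859 kN.
Bolt shear governs: 354 kN.

354 kN (bolt shear governs)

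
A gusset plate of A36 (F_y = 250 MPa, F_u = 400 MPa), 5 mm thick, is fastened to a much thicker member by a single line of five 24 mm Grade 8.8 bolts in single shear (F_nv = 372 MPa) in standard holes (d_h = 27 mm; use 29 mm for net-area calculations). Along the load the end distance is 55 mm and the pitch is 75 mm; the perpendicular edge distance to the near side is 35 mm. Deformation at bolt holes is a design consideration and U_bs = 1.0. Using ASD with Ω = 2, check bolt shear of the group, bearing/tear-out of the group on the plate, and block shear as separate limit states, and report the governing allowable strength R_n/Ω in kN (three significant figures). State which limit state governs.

Bolt shear: A_b = π·24²/4 = 452.4 mm²; R_n = 372 × 452.4 × 5 × 1 / 1000 = 841.4 kN → 841.4 / 2 = 421 kN.
Bearing: edge l_c = 41.5, r_n = 99.6 kN; interior l_c = 48, r_n = 115.2 kN; R_n = 99.6 + 4·115.2 = 560.4 kN → 280 kN.
Block shear: A_gv = 1775, A_nv = 1122, A_nt = 102.5 mm²; R_n = min(0.6F_uA_nv, 0.6F_yA_gv) + U_bs·F_u·A_nt = 307.2 kN → 154 kN.
Block shear governs: 154 kN.

154 kN (block shear governs)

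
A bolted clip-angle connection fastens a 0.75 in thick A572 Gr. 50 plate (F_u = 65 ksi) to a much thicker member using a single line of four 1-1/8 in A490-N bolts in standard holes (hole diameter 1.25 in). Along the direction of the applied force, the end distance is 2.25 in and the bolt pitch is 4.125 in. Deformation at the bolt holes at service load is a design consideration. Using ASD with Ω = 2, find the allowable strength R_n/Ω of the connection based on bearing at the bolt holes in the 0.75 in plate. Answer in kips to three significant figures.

Per bolt r_n = 1.2 l_c t F_u ≤ 2.4 d t F_u; upper limit = 2.4 × 1.125 × 0.75 × 65 = 131.6 kips.
Edge bolt: l_c = 2.25 − 1.25/2 = 1.625 in → 1.2 × 1.625 × 0.75 × 65 = 95.06 → r_n = 95.06 kips.
Interior bolts: l_c = 4.125 − 1.25 = 2.875 in → 1.2 × 2.875 × 0.75 × 65 = 168.2 → r_n = 131.6 kips.
R_n = 1 × 95.06 + 3 × 131.6 = 489.9 kips.
Allowable strength R_n/Ω = 489.9 / 2 = 245 kips.

245 kips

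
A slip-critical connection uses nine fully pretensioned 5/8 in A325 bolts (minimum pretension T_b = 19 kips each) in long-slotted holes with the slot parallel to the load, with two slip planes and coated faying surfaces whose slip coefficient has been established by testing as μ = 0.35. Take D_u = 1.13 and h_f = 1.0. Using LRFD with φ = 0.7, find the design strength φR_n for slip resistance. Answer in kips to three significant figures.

94.7 kips

R_n = μ · D_u · h_f · T_b · n_s · n_b = 0.35 × 1.13 × 1.0 × 19 × 2 × 9 = 135.3 kips.
Design strength φR_n = 0.7 × 135.3 = 94.7 kips.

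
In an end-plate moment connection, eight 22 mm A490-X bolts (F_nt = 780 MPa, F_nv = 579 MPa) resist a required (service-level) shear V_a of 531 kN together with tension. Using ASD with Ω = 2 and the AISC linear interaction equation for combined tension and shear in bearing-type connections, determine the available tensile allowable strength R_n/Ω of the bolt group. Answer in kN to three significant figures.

A_b = π·22²/4 = 380.1 mm²; f_rv = 531 × 1000 / (8 × 380.1) = 174.6 MPa.
F'_nt = 1.3 F_nt − (Ω F_nt / F_nv) f_rv = 1.3·780 − (2·780/579)·174.6 = 543.5 MPa, capped at F_nt → F'_nt = 543.5 MPa.
R_n = F'_nt · A_b · n = 543.5 × 380.1 × 8 / 1000 = 1653 kN.
Allowable strength R_n/Ω = 1653 / 2 = 826 kN.

826 kN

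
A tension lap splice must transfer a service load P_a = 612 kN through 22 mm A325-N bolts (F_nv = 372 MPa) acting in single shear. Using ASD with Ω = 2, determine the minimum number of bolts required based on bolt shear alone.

A_b = π·22²/4 = 380.1 mm².
Per-bolt allowable strength R_n/Ω = 372 × 380.1 × 1 / 1000 / 2 = 70.7 kN.
n ≥ 612 / 70.7 = 8.656 → use 9 bolts.

9 bolts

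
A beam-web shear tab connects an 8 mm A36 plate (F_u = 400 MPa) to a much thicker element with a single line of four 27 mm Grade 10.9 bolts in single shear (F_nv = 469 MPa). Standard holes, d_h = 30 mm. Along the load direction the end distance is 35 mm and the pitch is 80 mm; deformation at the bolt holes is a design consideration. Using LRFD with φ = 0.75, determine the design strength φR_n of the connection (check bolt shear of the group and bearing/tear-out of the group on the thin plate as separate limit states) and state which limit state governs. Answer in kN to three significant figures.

490 kN (bearing governs)

Bolt shear: A_b = π·27²/4 = 572.6 mm²; R_n = 469 × 572.6 × 4 × 1 / 1000 = 1074 kN → 0.75 × 1074 = 806 kN.
Bearing (1.2 l_c t F_u ≤ 2.4 d t F_u): upper limit = 2.4·27·8·400 / 1000 = 207.4 kN.
  Edge l_c = 35 − 30/2 = 20 → r_n = 76.8 kN; interior l_c = 80 − 30 = 50 → r_n = 192 kN.
  R_n,bearing = 1·76.8 + 3·192 = 652.8 kN → 0.75 × 652.8 = 490 kN.
Bearing governs: 490 kN.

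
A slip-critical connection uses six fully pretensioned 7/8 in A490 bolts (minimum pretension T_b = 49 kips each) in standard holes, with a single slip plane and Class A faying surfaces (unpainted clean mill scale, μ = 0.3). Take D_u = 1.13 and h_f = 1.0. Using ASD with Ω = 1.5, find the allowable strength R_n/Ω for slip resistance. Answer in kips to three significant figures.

66.4 kips

R_n = μ · D_u · h_f · T_b · n_s · n_b = 0.3 × 1.13 × 1.0 × 49 × 1 × 6 = 99.67 kips.
Allowable strength R_n/Ω = 99.67 / 1.5 = 66.4 kips.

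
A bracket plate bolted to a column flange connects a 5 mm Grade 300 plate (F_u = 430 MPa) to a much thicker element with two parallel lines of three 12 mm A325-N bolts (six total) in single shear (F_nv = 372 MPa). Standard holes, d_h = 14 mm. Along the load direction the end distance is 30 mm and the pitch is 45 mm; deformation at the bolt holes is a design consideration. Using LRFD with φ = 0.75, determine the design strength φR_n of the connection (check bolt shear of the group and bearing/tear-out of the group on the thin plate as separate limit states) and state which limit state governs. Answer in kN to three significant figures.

Bolt shear: A_b = π·12²/4 = 113.1 mm²; R_n = 372 × 113.1 × 6 × 1 / 1000 = 252.4 kN → 0.75 × 252.4 = 189 kN.
Bearing (1.2 l_c t F_u ≤ 2.4 d t F_u): upper limit = 2.4·12·5·430 / 1000 = 61.92 kN.
  Edge l_c = 30 − 14/2 = 23 → r_n = 59.34 kN; interior l_c = 45 − 14 = 31 → r_n = 61.92 kN.
  R_n,bearing = 2·59.34 + 4·61.92 = 366.4 kN → 0.75 × 366.4 = 275 kN.
Bolt shear governs: 189 kN.

189 kN (bolt shear governs)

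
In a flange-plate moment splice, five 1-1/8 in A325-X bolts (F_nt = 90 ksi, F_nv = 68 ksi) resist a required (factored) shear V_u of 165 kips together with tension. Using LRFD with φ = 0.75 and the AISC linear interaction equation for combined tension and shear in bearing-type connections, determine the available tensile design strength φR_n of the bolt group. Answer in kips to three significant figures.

218 kips

A_b = π·1.125²/4 = 0.994 in²; f_rv = 165 / (5 × 0.994) = 33.2 ksi.
F'_nt = 1.3 F_nt − (F_nt / φF_nv) f_rv = 1.3·90 − (90/(0.75·68))·33.2 = 58.41 ksi, capped at F_nt → F'_nt = 58.41 ksi.
R_n = F'_nt · A_b · n = 58.41 × 0.994 × 5 = 290.3 kips.
Design strength φR_n = 0.75 × 290.3 = 218 kips.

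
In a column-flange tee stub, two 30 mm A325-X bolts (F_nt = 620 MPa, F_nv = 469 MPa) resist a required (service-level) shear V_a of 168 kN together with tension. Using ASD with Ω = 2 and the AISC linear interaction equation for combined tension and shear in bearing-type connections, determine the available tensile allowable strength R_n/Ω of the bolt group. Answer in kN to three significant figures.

A_b = π·30²/4 = 706.9 mm²; f_rv = 168 × 1000 / (2 × 706.9) = 118.8 MPa.
F'_nt = 1.3 F_nt − (Ω F_nt / F_nv) f_rv = 1.3·620 − (2·620/469)·118.8 = 491.8 MPa, capped at F_nt → F'_nt = 491.8 MPa.
R_n = F'_nt · A_b · n = 491.8 × 706.9 × 2 / 1000 = 695.3 kN.
Allowable strength R_n/Ω = 695.3 / 2 = 348 kN.

348 kN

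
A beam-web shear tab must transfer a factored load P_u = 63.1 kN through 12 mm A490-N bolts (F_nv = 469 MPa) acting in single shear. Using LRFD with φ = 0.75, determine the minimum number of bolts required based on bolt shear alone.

A_b = π·12²/4 = 113.1 mm².
Per-bolt design strength φR_n = 0.75 × 469 × 113.1 × 1 / 1000 = 39.78 kN.
n ≥ 63.1 / 39.78 = 1.586 → use 2 bolts.

2 bolts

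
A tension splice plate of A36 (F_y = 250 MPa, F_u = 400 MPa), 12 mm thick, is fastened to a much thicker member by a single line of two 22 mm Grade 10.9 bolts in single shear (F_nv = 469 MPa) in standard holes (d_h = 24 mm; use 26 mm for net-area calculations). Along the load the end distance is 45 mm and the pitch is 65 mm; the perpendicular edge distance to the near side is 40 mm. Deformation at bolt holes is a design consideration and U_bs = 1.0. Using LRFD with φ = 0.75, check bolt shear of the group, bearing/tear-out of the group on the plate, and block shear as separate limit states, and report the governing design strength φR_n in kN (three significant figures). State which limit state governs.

Bolt shear: A_b = π·22²/4 = 380.1 mm²; R_n = 469 × 380.1 × 2 × 1 / 1000 = 356.6 kN → 0.75 × 356.6 = 267 kN.
Bearing: edge l_c = 33, r_n = 190.1 kN; interior l_c = 41, r_n = 236.2 kN; R_n = 190.1 + 1·236.2 = 426.2 kN → 320 kN.
Block shear: A_gv = 1320, A_nv = 852, A_nt = 324 mm²; R_n = min(0.6F_uA_nv, 0.6F_yA_gv) + U_bs·F_u·A_nt = 327.6 kN → 246 kN.
Block shear governs: 246 kN.

246 kN (block shear governs)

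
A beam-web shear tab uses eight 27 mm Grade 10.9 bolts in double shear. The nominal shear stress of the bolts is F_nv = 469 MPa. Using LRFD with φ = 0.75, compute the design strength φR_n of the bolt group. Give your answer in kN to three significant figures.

A_b = π × 27² / 4 = 572.6 mm².
R_n = F_nv · A_b · n · n_s = 469 × 572.6 × 8 × 2 / 1000 = 4296 kN.
Design strength φR_n = 0.75 × 4296 = 3220 kN.

3220 kN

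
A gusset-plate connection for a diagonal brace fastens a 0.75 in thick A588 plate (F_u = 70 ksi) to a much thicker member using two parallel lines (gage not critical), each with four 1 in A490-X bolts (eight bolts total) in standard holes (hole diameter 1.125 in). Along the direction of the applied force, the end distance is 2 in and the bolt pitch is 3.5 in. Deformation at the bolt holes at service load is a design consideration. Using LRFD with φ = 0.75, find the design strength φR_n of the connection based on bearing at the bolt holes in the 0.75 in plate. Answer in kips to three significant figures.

Per bolt r_n = 1.2 l_c t F_u ≤ 2.4 d t F_u; upper limit = 2.4 × 1 × 0.75 × 70 = 126 kips.
Edge bolt: l_c = 2 − 1.125/2 = 1.438 in → 1.2 × 1.438 × 0.75 × 70 = 90.56 → r_n = 90.56 kips.
Interior bolts: l_c = 3.5 − 1.125 = 2.375 in → 1.2 × 2.375 × 0.75 × 70 = 149.6 → r_n = 126 kips.
R_n = 2 × 90.56 + 6 × 126 = 937.1 kips.
Design strength φR_n = 0.75 × 937.1 = 703 kips.

703 kips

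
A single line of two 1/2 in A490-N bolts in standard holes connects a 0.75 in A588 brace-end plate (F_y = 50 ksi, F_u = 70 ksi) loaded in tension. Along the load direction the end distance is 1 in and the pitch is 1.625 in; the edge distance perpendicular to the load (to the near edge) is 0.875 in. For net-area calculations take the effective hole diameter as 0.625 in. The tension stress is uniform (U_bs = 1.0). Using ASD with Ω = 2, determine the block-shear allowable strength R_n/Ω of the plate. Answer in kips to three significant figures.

41.3 kips

Shear plane L_v = 1 + 1·1.625 = 2.625 in; A_gv = 2.625 × 0.75 = 1.969 in².
A_nv = (2.625 − 1.5·0.625) × 0.75 = 1.266 in².
A_nt = (0.875 − 0.5·0.625) × 0.75 = 0.4219 in².
0.6 F_u A_nv = 53.16 kips; 0.6 F_y A_gv = 59.06 kips → shear rupture governs the shear term.
R_n = 53.16 + 1.0 × 70 × 0.4219 = 82.69 kips.
Allowable strength R_n/Ω = 82.69 / 2 = 41.3 kips.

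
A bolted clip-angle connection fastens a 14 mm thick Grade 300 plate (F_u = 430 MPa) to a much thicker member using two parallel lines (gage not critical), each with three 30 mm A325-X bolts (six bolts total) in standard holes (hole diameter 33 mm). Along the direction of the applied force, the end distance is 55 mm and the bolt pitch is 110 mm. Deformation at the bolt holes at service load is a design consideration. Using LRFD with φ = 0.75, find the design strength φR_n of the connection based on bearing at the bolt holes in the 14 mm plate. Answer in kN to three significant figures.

Per bolt r_n = 1.2 l_c t F_u ≤ 2.4 d t F_u; upper limit = 2.4 × 30 × 14 × 430 / 1000 = 433.4 kN.
Edge bolt: l_c = 55 − 33/2 = 38.5 mm → 1.2 × 38.5 × 14 × 430 / 1000 = 278.1 → r_n = 278.1 kN.
Interior bolts: l_c = 110 − 33 = 77 mm → 1.2 × 77 × 14 × 430 / 1000 = 556.2 → r_n = 433.4 kN.
R_n = 2 × 278.1 + 4 × 433.4 = 2290 kN.
Design strength φR_n = 0.75 × 2290 = 1720 kN.

1720 kN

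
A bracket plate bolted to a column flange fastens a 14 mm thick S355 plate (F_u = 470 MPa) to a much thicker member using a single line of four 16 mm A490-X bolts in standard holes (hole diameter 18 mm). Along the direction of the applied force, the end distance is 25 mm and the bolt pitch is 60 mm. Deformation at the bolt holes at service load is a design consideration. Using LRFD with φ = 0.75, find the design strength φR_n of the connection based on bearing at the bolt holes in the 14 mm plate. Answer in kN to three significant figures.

Per bolt r_n = 1.2 l_c t F_u ≤ 2.4 d t F_u; upper limit = 2.4 × 16 × 14 × 470 / 1000 = 252.7 kN.
Edge bolt: l_c = 25 − 18/2 = 16 mm → 1.2 × 16 × 14 × 470 / 1000 = 126.3 → r_n = 126.3 kN.
Interior bolts: l_c = 60 − 18 = 42 mm → 1.2 × 42 × 14 × 470 / 1000 = 331.6 → r_n = 252.7 kN.
R_n = 1 × 126.3 + 3 × 252.7 = 884.4 kN.
Design strength φR_n = 0.75 × 884.4 = 663 kN.

663 kN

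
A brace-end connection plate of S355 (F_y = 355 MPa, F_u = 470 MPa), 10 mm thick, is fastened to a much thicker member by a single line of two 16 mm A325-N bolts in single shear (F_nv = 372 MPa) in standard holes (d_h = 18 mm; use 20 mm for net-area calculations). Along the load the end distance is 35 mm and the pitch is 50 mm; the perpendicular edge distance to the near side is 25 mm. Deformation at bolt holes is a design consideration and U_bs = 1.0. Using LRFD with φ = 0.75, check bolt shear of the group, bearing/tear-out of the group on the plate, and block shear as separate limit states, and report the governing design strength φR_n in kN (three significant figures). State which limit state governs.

112 kN (bolt shear governs)

Bolt shear: A_b = π·16²/4 = 201.1 mm²; R_n = 372 × 201.1 × 2 × 1 / 1000 = 149.6 kN → 0.75 × 149.6 = 112 kN.
Bearing: edge l_c = 26, r_n = 146.6 kN; interior l_c = 32, r_n = 180.5 kN; R_n = 146.6 + 1·180.5 = 327.1 kN → 245 kN.
Block shear: A_gv = 850, A_nv = 550, A_nt = 150 mm²; R_n = min(0.6F_uA_nv, 0.6F_yA_gv) + U_bs·F_u·A_nt = 225.6 kN → 169 kN.
Bolt shear governs: 112 kN.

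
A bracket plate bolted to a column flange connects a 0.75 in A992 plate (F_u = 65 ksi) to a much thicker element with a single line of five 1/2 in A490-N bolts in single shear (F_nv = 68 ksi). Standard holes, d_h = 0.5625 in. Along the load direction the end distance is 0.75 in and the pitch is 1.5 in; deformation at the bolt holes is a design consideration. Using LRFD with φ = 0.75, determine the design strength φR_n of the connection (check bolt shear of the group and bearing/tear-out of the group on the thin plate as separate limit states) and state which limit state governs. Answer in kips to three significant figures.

Bolt shear: A_b = π·0.5²/4 = 0.1963 in²; R_n = 68 × 0.1963 × 5 × 1 = 66.76 kips → 0.75 × 66.76 = 50.1 kips.
Bearing (1.2 l_c t F_u ≤ 2.4 d t F_u): upper limit = 2.4·0.5·0.75·65 = 58.5 kips.
  Edge l_c = 0.75 − 0.5625/2 = 0.4688 → r_n = 27.42 kips; interior l_c = 1.5 − 0.5625 = 0.9375 → r_n = 54.84 kips.
  R_n,bearing = 1·27.42 + 4·54.84 = 246.8 kips → 0.75 × 246.8 = 185 kips.
Bolt shear governs: 50.1 kips.

50.1 kips (bolt shear governs)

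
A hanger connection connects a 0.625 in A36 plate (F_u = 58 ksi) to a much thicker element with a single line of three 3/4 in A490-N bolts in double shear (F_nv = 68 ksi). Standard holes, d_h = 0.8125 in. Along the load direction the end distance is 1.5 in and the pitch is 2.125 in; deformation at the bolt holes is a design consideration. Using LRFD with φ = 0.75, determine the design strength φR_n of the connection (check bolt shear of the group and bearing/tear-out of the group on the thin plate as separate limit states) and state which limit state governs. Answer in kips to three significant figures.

121 kips (bearing governs)

Bolt shear: A_b = π·0.75²/4 = 0.4418 in²; R_n = 68 × 0.4418 × 3 × 2 = 180.2 kips → 0.75 × 180.2 = 135 kips.
Bearing (1.2 l_c t F_u ≤ 2.4 d t F_u): upper limit = 2.4·0.75·0.625·58 = 65.25 kips.
  Edge l_c = 1.5 − 0.8125/2 = 1.094 → r_n = 47.58 kips; interior l_c = 2.125 − 0.8125 = 1.312 → r_n = 57.09 kips.
  R_n,bearing = 1·47.58 + 2·57.09 = 161.8 kips → 0.75 × 161.8 = 121 kips.
Bearing governs: 121 kips.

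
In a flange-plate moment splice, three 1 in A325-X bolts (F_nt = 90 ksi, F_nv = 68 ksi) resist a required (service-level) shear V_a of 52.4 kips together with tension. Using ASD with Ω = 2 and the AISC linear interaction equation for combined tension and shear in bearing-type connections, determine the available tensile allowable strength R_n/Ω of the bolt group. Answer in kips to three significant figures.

A_b = π·1²/4 = 0.7854 in²; f_rv = 52.4 / (3 × 0.7854) = 22.24 ksi.
F'_nt = 1.3 F_nt − (Ω F_nt / F_nv) f_rv = 1.3·90 − (2·90/68)·22.24 = 58.13 ksi, capped at F_nt → F'_nt = 58.13 ksi.
R_n = F'_nt · A_b · n = 58.13 × 0.7854 × 3 = 137 kips.
Allowable strength R_n/Ω = 137 / 2 = 68.5 kips.

68.5 kips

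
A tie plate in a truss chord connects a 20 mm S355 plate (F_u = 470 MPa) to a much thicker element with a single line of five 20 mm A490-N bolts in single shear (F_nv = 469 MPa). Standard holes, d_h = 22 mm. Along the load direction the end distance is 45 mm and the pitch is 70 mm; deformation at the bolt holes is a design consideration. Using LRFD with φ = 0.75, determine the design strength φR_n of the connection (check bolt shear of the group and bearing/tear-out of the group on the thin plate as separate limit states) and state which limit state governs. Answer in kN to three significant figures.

Bolt shear: A_b = π·20²/4 = 314.2 mm²; R_n = 469 × 314.2 × 5 × 1 / 1000 = 736.7 kN → 0.75 × 736.7 = 553 kN.
Bearing (1.2 l_c t F_u ≤ 2.4 d t F_u): upper limit = 2.4·20·20·470 / 1000 = 451.2 kN.
  Edge l_c = 45 − 22/2 = 34 → r_n = 383.5 kN; interior l_c = 70 − 22 = 48 → r_n = 451.2 kN.
  R_n,bearing = 1·383.5 + 4·451.2 = 2188 kN → 0.75 × 2188 = 1640 kN.
Bolt shear governs: 553 kN.

553 kN (bolt shear governs)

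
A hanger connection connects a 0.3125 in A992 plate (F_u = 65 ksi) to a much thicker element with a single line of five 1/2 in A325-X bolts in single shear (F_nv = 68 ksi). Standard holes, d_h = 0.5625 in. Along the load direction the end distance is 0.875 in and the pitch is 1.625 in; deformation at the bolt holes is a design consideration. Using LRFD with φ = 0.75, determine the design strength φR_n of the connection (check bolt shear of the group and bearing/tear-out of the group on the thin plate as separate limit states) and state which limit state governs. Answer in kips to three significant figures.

Bolt shear: A_b = π·0.5²/4 = 0.1963 in²; R_n = 68 × 0.1963 × 5 × 1 = 66.76 kips → 0.75 × 66.76 = 50.1 kips.
Bearing (1.2 l_c t F_u ≤ 2.4 d t F_u): upper limit = 2.4·0.5·0.3125·65 = 24.38 kips.
  Edge l_c = 0.875 − 0.5625/2 = 0.5938 → r_n = 14.47 kips; interior l_c = 1.625 − 0.5625 = 1.062 → r_n = 24.38 kips.
  R_n,bearing = 1·14.47 + 4·24.38 = 112 kips → 0.75 × 112 = 84 kips.
Bolt shear governs: 50.1 kips.

50.1 kips (bolt shear governs)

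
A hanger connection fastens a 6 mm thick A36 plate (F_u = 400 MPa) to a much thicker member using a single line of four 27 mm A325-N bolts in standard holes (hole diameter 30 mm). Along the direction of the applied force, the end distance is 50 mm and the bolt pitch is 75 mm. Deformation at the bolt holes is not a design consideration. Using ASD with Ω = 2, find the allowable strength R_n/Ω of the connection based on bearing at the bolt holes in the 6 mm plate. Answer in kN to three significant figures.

306 kN

Per bolt r_n = 1.5 l_c t F_u ≤ 3.0 d t F_u; upper limit = 3.0 × 27 × 6 × 400 / 1000 = 194.4 kN.
Edge bolt: l_c = 50 − 30/2 = 35 mm → 1.5 × 35 × 6 × 400 / 1000 = 126 → r_n = 126 kN.
Interior bolts: l_c = 75 − 30 = 45 mm → 1.5 × 45 × 6 × 400 / 1000 = 162 → r_n = 162 kN.
R_n = 1 × 126 + 3 × 162 = 612 kN.
Allowable strength R_n/Ω = 612 / 2 = 306 kN.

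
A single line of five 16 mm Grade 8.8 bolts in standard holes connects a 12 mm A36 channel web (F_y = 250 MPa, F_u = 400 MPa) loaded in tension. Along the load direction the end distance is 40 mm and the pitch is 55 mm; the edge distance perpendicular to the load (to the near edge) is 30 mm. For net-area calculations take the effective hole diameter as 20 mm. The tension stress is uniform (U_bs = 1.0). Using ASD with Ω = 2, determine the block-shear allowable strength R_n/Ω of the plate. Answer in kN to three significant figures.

Shear plane L_v = 40 + 4·55 = 260 mm; A_gv = 260 × 12 = 3120 mm².
A_nv = (260 − 4.5·20) × 12 = 2040 mm².
A_nt = (30 − 0.5·20) × 12 = 240 mm².
0.6 F_u A_nv = 489.6 kN; 0.6 F_y A_gv = 468 kN → shear yielding governs the shear term.
R_n = 468 + 1.0 × 400 × 240 / 1000 = 564 kN.
Allowable strength R_n/Ω = 564 / 2 = 282 kN.

282 kN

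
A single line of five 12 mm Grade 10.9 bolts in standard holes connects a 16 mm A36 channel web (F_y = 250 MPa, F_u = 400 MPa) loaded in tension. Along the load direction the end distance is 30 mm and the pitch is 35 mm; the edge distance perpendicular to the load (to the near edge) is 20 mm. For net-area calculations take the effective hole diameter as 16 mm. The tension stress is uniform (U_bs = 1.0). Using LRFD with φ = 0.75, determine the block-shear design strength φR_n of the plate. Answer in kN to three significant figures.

Shear plane L_v = 30 + 4·35 = 170 mm; A_gv = 170 × 16 = 2720 mm².
A_nv = (170 − 4.5·16) × 16 = 1568 mm².
A_nt = (20 − 0.5·16) × 16 = 192 mm².
0.6 F_u A_nv = 376.3 kN; 0.6 F_y A_gv = 408 kN → shear rupture governs the shear term.
R_n = 376.3 + 1.0 × 400 × 192 / 1000 = 453.1 kN.
Design strength φR_n = 0.75 × 453.1 = 340 kN.

340 kN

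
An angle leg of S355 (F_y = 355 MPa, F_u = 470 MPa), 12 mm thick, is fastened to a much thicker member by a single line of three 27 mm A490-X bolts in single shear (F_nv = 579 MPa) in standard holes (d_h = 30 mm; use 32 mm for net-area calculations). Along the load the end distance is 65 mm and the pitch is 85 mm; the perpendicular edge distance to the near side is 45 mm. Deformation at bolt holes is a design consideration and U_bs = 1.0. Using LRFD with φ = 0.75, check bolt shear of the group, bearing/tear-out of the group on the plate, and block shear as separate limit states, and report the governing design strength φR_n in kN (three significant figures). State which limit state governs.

516 kN (block shear governs)

Bolt shear: A_b = π·27²/4 = 572.6 mm²; R_n = 579 × 572.6 × 3 × 1 / 1000 = 994.5 kN → 0.75 × 994.5 = 746 kN.
Bearing: edge l_c = 50, r_n = 338.4 kN; interior l_c = 55, r_n = 365.5 kN; R_n = 338.4 + 2·365.5 = 1069 kN → 802 kN.
Block shear: A_gv = 2820, A_nv = 1860, A_nt = 348 mm²; R_n = min(0.6F_uA_nv, 0.6F_yA_gv) + U_bs·F_u·A_nt = 688.1 kN → 516 kN.
Block shear governs: 516 kN.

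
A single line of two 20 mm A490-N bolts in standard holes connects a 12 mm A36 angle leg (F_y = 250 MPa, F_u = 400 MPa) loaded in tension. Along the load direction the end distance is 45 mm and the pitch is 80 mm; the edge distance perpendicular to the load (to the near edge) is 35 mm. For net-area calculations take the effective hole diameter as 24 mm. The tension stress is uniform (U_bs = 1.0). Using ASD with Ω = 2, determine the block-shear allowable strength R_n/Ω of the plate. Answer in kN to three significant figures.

168 kN

Shear plane L_v = 45 + 1·80 = 125 mm; A_gv = 125 × 12 = 1500 mm².
A_nv = (125 − 1.5·24) × 12 = 1068 mm².
A_nt = (35 − 0.5·24) × 12 = 276 mm².
0.6 F_u A_nv = 256.3 kN; 0.6 F_y A_gv = 225 kN → shear yielding governs the shear term.
R_n = 225 + 1.0 × 400 × 276 / 1000 = 335.4 kN.
Allowable strength R_n/Ω = 335.4 / 2 = 168 kN.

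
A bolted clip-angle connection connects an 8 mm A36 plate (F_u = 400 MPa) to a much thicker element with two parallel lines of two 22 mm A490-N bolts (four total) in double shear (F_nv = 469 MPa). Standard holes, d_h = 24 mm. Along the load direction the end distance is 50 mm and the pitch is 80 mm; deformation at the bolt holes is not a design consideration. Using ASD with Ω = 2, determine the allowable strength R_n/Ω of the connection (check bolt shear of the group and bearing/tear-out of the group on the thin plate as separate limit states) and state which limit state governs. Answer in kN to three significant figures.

394 kN (bearing governs)

Bolt shear: A_b = π·22²/4 = 380.1 mm²; R_n = 469 × 380.1 × 4 × 2 / 1000 = 1426 kN → 1426 / 2 = 713 kN.
Bearing (1.5 l_c t F_u ≤ 3.0 d t F_u): upper limit = 3.0·22·8·400 / 1000 = 211.2 kN.
  Edge l_c = 50 − 24/2 = 38 → r_n = 182.4 kN; interior l_c = 80 − 24 = 56 → r_n = 211.2 kN.
  R_n,bearing = 2·182.4 + 2·211.2 = 787.2 kN → 787.2 / 2 = 394 kN.
Bearing governs: 394 kN.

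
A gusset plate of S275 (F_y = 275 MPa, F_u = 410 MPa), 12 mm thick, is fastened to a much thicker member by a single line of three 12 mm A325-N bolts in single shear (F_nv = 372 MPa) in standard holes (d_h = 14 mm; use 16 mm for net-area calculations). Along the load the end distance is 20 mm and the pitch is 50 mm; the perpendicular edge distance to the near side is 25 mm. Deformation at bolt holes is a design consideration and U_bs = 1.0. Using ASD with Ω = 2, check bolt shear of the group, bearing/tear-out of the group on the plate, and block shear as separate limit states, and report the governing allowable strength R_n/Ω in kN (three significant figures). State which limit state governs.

63.1 kN (bolt shear governs)

Bolt shear: A_b = π·12²/4 = 113.1 mm²; R_n = 372 × 113.1 × 3 × 1 / 1000 = 126.2 kN → 126.2 / 2 = 63.1 kN.
Bearing: edge l_c = 13, r_n = 76.75 kN; interior l_c = 36, r_n = 141.7 kN; R_n = 76.75 + 2·141.7 = 360.1 kN → 180 kN.
Block shear: A_gv = 1440, A_nv = 960, A_nt = 204 mm²; R_n = min(0.6F_uA_nv, 0.6F_yA_gv) + U_bs·F_u·A_nt = 319.8 kN → 160 kN.
Bolt shear governs: 63.1 kN.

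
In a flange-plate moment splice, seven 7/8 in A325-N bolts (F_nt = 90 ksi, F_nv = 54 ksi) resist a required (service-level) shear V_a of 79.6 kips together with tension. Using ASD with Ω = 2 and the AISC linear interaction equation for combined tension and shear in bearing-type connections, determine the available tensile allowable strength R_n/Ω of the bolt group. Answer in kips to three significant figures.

114 kips

A_b = π·0.875²/4 = 0.6013 in²; f_rv = 79.6 / (7 × 0.6013) = 18.91 ksi.
F'_nt = 1.3 F_nt − (Ω F_nt / F_nv) f_rv = 1.3·90 − (2·90/54)·18.91 = 53.96 ksi, capped at F_nt → F'_nt = 53.96 ksi.
R_n = F'_nt · A_b · n = 53.96 × 0.6013 × 7 = 227.1 kips.
Allowable strength R_n/Ω = 227.1 / 2 = 114 kips.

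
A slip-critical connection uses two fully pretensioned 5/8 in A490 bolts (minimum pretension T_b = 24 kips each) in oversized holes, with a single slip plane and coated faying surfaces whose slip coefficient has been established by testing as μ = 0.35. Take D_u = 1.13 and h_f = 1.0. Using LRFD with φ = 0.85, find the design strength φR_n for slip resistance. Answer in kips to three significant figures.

R_n = μ · D_u · h_f · T_b · n_s · n_b = 0.35 × 1.13 × 1.0 × 24 × 1 × 2 = 18.98 kips.
Design strength φR_n = 0.85 × 18.98 = 16.1 kips.

16.1 kips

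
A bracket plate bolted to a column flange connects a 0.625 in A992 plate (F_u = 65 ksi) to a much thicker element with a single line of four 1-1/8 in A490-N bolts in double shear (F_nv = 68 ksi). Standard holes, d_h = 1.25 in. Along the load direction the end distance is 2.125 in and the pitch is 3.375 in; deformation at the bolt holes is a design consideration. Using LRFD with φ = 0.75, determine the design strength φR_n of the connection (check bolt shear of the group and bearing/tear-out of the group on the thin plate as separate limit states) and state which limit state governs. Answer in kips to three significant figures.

288 kips (bearing governs)

Bolt shear: A_b = π·1.125²/4 = 0.994 in²; R_n = 68 × 0.994 × 4 × 2 = 540.7 kips → 0.75 × 540.7 = 406 kips.
Bearing (1.2 l_c t F_u ≤ 2.4 d t F_u): upper limit = 2.4·1.125·0.625·65 = 109.7 kips.
  Edge l_c = 2.125 − 1.25/2 = 1.5 → r_n = 73.12 kips; interior l_c = 3.375 − 1.25 = 2.125 → r_n = 103.6 kips.
  R_n,bearing = 1·73.12 + 3·103.6 = 383.9 kips → 0.75 × 383.9 = 288 kips.
Bearing governs: 288 kips.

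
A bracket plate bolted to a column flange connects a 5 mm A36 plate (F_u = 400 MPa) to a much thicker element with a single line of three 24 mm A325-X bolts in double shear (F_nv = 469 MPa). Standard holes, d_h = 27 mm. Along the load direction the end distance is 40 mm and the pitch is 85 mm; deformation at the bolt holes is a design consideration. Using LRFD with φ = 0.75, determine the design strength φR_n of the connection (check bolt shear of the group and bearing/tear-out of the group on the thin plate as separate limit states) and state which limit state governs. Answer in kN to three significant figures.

Bolt shear: A_b = π·24²/4 = 452.4 mm²; R_n = 469 × 452.4 × 3 × 2 / 1000 = 1273 kN → 0.75 × 1273 = 955 kN.
Bearing (1.2 l_c t F_u ≤ 2.4 d t F_u): upper limit = 2.4·24·5·400 / 1000 = 115.2 kN.
  Edge l_c = 40 − 27/2 = 26.5 → r_n = 63.6 kN; interior l_c = 85 − 27 = 58 → r_n = 115.2 kN.
  R_n,bearing = 1·63.6 + 2·115.2 = 294 kN → 0.75 × 294 = 220 kN.
Bearing governs: 220 kN.

220 kN (bearing governs)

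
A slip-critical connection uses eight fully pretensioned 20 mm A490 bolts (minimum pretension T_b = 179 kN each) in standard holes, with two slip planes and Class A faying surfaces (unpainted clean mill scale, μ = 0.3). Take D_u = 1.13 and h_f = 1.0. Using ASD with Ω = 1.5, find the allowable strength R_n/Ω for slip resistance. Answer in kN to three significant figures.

647 kN

R_n = μ · D_u · h_f · T_b · n_s · n_b = 0.3 × 1.13 × 1.0 × 179 × 2 × 8 = 970.9 kN.
Allowable strength R_n/Ω = 970.9 / 1.5 = 647 kN.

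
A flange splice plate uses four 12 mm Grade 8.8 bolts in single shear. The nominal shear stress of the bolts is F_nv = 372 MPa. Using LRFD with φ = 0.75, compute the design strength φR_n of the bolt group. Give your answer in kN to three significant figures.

A_b = π × 12² / 4 = 113.1 mm².
R_n = F_nv · A_b · n · n_s = 372 × 113.1 × 4 × 1 / 1000 = 168.3 kN.
Design strength φR_n = 0.75 × 168.3 = 126 kN.

126 kN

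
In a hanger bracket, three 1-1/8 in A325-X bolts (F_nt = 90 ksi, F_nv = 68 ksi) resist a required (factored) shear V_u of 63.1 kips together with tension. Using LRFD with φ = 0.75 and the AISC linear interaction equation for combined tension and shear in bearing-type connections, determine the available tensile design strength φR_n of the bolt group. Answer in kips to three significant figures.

A_b = π·1.125²/4 = 0.994 in²; f_rv = 63.1 / (3 × 0.994) = 21.16 ksi.
F'_nt = 1.3 F_nt − (F_nt / φF_nv) f_rv = 1.3·90 − (90/(0.75·68))·21.16 = 79.66 ksi, capped at F_nt → F'_nt = 79.66 ksi.
R_n = F'_nt · A_b · n = 79.66 × 0.994 × 3 = 237.5 kips.
Design strength φR_n = 0.75 × 237.5 = 178 kips.

178 kips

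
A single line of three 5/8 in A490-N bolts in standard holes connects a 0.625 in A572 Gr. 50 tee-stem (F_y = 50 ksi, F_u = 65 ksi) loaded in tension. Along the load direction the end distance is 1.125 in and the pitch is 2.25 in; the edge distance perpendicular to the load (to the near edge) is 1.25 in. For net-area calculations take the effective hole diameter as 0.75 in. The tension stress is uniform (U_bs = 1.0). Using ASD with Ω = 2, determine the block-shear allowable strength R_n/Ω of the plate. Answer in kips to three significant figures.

63.5 kips

Shear plane L_v = 1.125 + 2·2.25 = 5.625 in; A_gv = 5.625 × 0.625 = 3.516 in².
A_nv = (5.625 − 2.5·0.75) × 0.625 = 2.344 in².
A_nt = (1.25 − 0.5·0.75) × 0.625 = 0.5469 in².
0.6 F_u A_nv = 91.41 kips; 0.6 F_y A_gv = 105.5 kips → shear rupture governs the shear term.
R_n = 91.41 + 1.0 × 65 × 0.5469 = 127 kips.
Allowable strength R_n/Ω = 127 / 2 = 63.5 kips.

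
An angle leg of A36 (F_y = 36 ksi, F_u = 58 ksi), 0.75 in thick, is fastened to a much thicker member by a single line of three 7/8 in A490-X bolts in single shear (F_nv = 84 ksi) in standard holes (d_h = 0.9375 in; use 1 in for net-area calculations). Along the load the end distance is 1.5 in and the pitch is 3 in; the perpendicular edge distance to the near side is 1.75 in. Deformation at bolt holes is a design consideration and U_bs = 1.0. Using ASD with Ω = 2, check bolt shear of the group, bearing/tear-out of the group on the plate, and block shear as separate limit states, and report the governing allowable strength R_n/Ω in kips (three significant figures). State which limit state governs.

Bolt shear: A_b = π·0.875²/4 = 0.6013 in²; R_n = 84 × 0.6013 × 3 × 1 = 151.5 kips → 151.5 / 2 = 75.8 kips.
Bearing: edge l_c = 1.031, r_n = 53.83 kips; interior l_c = 2.062, r_n = 91.35 kips; R_n = 53.83 + 2·91.35 = 236.5 kips → 118 kips.
Block shear: A_gv = 5.625, A_nv = 3.75, A_nt = 0.9375 in²; R_n = min(0.6F_uA_nv, 0.6F_yA_gv) + U_bs·F_u·A_nt = 175.9 kips → 87.9 kips.
Bolt shear governs: 75.8 kips.

75.8 kips (bolt shear governs)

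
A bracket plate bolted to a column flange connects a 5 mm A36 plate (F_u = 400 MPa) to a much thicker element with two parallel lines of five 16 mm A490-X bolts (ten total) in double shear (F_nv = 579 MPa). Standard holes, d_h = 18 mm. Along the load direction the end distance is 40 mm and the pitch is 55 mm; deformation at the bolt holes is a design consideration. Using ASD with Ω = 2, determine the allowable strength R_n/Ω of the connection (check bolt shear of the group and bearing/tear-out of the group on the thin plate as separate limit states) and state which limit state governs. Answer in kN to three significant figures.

Bolt shear: A_b = π·16²/4 = 201.1 mm²; R_n = 579 × 201.1 × 10 × 2 / 1000 = 2328 kN → 2328 / 2 = 1160 kN.
Bearing (1.2 l_c t F_u ≤ 2.4 d t F_u): upper limit = 2.4·16·5·400 / 1000 = 76.8 kN.
  Edge l_c = 40 − 18/2 = 31 → r_n = 74.4 kN; interior l_c = 55 − 18 = 37 → r_n = 76.8 kN.
  R_n,bearing = 2·74.4 + 8·76.8 = 763.2 kN → 763.2 / 2 = 382 kN.
Bearing governs: 382 kN.

382 kN (bearing governs)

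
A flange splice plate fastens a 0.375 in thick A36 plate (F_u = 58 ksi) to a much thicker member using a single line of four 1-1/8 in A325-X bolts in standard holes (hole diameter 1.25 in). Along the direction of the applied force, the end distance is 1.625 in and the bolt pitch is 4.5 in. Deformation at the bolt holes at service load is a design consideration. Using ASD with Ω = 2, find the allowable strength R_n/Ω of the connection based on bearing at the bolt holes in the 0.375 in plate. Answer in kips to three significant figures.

Per bolt r_n = 1.2 l_c t F_u ≤ 2.4 d t F_u; upper limit = 2.4 × 1.125 × 0.375 × 58 = 58.72 kips.
Edge bolt: l_c = 1.625 − 1.25/2 = 1 in → 1.2 × 1 × 0.375 × 58 = 26.1 → r_n = 26.1 kips.
Interior bolts: l_c = 4.5 − 1.25 = 3.25 in → 1.2 × 3.25 × 0.375 × 58 = 84.82 → r_n = 58.72 kips.
R_n = 1 × 26.1 + 3 × 58.72 = 202.3 kips.
Allowable strength R_n/Ω = 202.3 / 2 = 101 kips.

101 kips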